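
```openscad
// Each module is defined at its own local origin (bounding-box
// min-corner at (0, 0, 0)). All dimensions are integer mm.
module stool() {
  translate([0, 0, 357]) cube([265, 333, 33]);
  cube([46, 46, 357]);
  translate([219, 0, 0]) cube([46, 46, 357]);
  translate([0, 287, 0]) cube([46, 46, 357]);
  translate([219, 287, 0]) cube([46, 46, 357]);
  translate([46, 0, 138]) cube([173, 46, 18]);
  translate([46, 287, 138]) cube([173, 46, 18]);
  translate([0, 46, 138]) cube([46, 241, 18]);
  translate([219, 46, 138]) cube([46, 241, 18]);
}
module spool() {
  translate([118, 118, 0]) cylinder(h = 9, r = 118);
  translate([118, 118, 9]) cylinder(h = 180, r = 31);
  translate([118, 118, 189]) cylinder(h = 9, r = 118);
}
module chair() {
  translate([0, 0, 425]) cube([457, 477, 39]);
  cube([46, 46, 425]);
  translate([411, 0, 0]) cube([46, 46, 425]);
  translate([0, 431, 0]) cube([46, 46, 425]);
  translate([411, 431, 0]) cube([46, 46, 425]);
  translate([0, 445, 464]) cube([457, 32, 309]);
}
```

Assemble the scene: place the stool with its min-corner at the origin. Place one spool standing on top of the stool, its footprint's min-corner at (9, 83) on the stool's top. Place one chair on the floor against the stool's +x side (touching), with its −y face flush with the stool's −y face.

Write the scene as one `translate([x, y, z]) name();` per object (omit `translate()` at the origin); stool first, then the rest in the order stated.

stool();
translate([9, 83, 390]) spool();
translate([265, 0, 0]) chair();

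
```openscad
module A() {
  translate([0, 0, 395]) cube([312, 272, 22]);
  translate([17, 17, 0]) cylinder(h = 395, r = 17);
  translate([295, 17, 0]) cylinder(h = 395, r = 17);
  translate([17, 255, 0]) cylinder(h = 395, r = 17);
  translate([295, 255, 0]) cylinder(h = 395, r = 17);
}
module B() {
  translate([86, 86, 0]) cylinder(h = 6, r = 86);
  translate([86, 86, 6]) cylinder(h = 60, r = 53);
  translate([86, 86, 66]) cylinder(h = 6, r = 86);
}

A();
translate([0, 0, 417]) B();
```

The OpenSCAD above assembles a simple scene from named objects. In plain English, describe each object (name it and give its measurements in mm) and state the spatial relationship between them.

A is a four-legged stool. The seat is a 312×272×22 mm slab whose top surface is at z = 417 mm; four round legs, each 34 mm in diameter, run from the floor (z = 0) to the underside of the seat, each leg's axis is inset half a diameter from the nearest pair of seat edges (so the leg's bounding box is flush with the corner).

B is a spool: two coaxial disc flanges of radius 86 mm and thickness 6 mm, joined by a core cylinder of radius 53 mm and height 60 mm. The lower flange rests on z = 0 and the three cylinders share a vertical axis.

The spool is on top of the stool.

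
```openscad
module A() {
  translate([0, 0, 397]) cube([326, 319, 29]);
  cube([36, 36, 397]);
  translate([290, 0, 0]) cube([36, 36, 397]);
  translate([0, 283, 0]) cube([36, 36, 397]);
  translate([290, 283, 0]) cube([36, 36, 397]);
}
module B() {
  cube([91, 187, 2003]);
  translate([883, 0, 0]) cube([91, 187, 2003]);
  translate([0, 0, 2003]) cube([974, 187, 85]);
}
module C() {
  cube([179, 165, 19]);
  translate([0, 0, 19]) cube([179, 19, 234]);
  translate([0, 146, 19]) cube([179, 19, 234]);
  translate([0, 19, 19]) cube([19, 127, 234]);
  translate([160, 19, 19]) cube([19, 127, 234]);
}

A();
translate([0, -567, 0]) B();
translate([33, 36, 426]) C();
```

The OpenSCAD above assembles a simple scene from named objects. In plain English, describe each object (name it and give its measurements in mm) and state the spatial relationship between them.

A is a four-legged stool. The seat is a 326×319×29 mm slab whose top surface is at z = 426 mm; four square legs, each 36×36 mm in cross-section, run from the floor (z = 0) to the underside of the seat, each flush with a corner of the seat.

B is a door frame. The clear opening is 792 mm wide and 2003 mm high. Two 91 mm wide jambs, 187 mm deep, stand either side of the opening from the floor to the top of the opening. A 85 mm thick head sits across the top of both jambs, spanning the full outside width of the frame.

C is an open-topped rectangular box: outside dimensions 179×165×253 mm, with a uniform wall and base thickness of 19 mm. The base is a full 179×165 slab on the floor; four walls sit on top of the base. The front and back walls (the −y and +y sides) span the full width; the two side walls fit between them.

The door frame is on the floor beside the stool on its −y side. The open box is on top of the stool.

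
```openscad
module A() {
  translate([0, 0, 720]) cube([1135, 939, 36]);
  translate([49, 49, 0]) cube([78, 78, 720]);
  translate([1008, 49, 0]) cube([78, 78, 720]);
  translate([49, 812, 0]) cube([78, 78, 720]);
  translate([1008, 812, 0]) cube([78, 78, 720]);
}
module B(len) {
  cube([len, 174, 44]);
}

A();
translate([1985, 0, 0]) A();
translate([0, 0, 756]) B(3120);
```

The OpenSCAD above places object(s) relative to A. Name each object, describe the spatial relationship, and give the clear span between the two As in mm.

Second table starts at x = 1985; first ends at x = 1135; clear span = 1985 − 1135 = 850 mm.

A is a table. B is a beam. A beam spans the tops of two tables. The clear span between the two tables is 850 mm.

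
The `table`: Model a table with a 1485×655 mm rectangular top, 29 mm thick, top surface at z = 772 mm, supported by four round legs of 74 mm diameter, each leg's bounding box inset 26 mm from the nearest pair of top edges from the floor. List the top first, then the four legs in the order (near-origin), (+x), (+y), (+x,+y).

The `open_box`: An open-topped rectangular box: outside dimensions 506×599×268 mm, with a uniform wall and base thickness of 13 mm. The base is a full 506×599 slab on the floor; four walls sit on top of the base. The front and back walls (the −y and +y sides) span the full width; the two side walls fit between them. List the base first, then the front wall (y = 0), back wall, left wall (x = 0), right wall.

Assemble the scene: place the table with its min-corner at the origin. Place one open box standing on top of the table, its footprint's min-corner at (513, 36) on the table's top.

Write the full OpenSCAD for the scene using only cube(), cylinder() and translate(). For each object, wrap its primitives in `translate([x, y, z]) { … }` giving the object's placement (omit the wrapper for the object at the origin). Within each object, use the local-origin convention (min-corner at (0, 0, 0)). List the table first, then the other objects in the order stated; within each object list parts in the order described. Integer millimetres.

translate([0, 0, 743]) cube([1485, 655, 29]);
translate([63, 63, 0]) cylinder(h = 743, r = 37);
translate([1422, 63, 0]) cylinder(h = 743, r = 37);
translate([63, 592, 0]) cylinder(h = 743, r = 37);
translate([1422, 592, 0]) cylinder(h = 743, r = 37);
translate([513, 36, 772]) {
  cube([506, 599, 13]);
  translate([0, 0, 13]) cube([506, 13, 255]);
  translate([0, 586, 13]) cube([506, 13, 255]);
  translate([0, 13, 13]) cube([13, 573, 255]);
  translate([493, 13, 13]) cube([13, 573, 255]);
}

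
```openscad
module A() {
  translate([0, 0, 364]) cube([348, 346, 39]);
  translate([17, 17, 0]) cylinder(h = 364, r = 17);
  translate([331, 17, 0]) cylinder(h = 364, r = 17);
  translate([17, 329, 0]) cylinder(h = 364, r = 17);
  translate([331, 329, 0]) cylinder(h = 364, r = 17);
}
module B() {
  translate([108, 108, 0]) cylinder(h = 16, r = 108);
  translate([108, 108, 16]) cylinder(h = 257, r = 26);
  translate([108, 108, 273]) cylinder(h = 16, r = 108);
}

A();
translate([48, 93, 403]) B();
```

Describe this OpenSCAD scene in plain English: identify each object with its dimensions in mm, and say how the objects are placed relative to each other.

A is a four-legged stool. The seat is a 348×346×39 mm slab whose top surface is at z = 403 mm; four round legs, each 34 mm in diameter, run from the floor (z = 0) to the underside of the seat, each leg's axis is inset half a diameter from the nearest pair of seat edges (so the leg's bounding box is flush with the corner).

B is a spool: two coaxial disc flanges of radius 108 mm and thickness 16 mm, joined by a core cylinder of radius 26 mm and height 257 mm. The lower flange rests on z = 0 and the three cylinders share a vertical axis.

The spool is on top of the stool.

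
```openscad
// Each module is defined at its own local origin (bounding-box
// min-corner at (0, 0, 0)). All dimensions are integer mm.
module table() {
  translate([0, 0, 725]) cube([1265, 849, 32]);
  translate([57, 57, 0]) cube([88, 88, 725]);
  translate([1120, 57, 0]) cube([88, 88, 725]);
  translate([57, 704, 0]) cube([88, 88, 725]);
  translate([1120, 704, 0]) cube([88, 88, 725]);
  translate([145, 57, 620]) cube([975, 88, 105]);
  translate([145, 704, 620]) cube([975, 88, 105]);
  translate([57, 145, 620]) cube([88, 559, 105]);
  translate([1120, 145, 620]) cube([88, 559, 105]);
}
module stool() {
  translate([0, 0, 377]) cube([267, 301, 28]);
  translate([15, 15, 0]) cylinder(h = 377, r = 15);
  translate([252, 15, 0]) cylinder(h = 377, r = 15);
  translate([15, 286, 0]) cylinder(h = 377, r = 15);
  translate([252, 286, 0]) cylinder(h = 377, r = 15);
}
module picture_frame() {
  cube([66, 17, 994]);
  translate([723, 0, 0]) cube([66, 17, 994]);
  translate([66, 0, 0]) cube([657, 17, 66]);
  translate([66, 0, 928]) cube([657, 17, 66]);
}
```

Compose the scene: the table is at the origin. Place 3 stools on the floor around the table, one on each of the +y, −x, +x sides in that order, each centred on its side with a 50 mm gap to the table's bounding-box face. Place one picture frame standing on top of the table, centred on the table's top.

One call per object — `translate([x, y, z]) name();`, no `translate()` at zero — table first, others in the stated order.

table();
translate([499, 899, 0]) stool();
translate([-317, 274, 0]) stool();
translate([1315, 274, 0]) stool();
translate([238, 416, 757]) picture_frame();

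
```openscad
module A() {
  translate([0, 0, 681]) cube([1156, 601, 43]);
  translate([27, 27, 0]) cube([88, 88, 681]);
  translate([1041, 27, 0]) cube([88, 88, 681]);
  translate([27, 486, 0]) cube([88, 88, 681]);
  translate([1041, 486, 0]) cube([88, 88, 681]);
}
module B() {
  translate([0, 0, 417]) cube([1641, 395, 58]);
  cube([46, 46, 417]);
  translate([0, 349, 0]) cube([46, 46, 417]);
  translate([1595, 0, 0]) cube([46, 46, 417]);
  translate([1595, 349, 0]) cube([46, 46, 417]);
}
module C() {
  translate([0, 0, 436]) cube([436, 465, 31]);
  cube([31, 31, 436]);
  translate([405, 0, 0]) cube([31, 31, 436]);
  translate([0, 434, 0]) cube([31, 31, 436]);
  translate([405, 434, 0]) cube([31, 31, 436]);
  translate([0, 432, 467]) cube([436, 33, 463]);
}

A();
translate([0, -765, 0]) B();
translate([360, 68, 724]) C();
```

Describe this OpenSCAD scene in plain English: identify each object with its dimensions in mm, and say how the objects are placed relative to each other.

A is a table: top 1156 mm (x) × 601 mm (y), 43 mm thick, upper face at z = 724 mm, on four 88×88 mm square legs, each inset 27 mm from the nearest pair of top edges, running from z = 0 to the bottom of the top.

B is a bench: a 1641×395 mm seat slab, 58 mm thick, top at z = 475 mm, on four 46×46 mm square legs flush with the seat corners and standing on z = 0.

C is a chair. The seat is a 436×465×31 mm slab with its top at z = 467 mm, on four 31×31 mm corner legs (flush with the seat edges, standing on z = 0). A flat backrest 33 mm thick, 463 mm tall, spans the full seat width and rises from the seat top along its +y edge, rear face flush with the rear of the seat.

The bench is on the floor beside the table on its −y side. The chair is on top of the table, centred.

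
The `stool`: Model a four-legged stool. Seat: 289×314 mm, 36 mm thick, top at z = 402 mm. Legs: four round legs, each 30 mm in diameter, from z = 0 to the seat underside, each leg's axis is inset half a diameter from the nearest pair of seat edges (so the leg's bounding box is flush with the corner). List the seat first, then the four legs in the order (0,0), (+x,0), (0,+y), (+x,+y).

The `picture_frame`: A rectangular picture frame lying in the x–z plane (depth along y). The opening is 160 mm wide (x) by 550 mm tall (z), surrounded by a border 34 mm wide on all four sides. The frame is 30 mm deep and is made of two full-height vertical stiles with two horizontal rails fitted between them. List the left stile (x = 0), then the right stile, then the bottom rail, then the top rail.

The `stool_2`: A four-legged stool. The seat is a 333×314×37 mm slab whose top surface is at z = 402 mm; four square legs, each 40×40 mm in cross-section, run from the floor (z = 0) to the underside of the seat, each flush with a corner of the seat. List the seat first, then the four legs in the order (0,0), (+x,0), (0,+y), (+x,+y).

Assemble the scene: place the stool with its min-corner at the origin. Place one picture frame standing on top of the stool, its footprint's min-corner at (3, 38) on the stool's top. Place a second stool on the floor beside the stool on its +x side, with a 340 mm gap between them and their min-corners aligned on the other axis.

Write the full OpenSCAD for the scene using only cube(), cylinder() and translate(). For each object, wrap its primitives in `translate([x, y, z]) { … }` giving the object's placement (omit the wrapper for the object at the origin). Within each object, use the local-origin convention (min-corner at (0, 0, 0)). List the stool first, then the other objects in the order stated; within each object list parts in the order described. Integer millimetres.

translate([0, 0, 366]) cube([289, 314, 36]);
translate([15, 15, 0]) cylinder(h = 366, r = 15);
translate([274, 15, 0]) cylinder(h = 366, r = 15);
translate([15, 299, 0]) cylinder(h = 366, r = 15);
translate([274, 299, 0]) cylinder(h = 366, r = 15);
translate([3, 38, 402]) {
  cube([34, 30, 618]);
  translate([194, 0, 0]) cube([34, 30, 618]);
  translate([34, 0, 0]) cube([160, 30, 34]);
  translate([34, 0, 584]) cube([160, 30, 34]);
}
translate([629, 0, 0]) {
  translate([0, 0, 365]) cube([333, 314, 37]);
  cube([40, 40, 365]);
  translate([293, 0, 0]) cube([40, 40, 365]);
  translate([0, 274, 0]) cube([40, 40, 365]);
  translate([293, 274, 0]) cube([40, 40, 365]);
}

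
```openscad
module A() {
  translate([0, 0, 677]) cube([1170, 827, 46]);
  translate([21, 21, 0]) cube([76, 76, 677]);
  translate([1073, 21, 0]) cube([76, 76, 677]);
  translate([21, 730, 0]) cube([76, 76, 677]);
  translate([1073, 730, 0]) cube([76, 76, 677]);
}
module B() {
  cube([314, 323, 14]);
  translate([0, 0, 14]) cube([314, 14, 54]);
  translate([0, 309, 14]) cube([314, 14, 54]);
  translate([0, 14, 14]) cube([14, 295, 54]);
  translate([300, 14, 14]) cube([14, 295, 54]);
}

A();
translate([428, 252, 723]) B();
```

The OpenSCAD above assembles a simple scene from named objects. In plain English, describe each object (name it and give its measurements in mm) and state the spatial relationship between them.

A is a table with a 1170×827 mm rectangular top, 46 mm thick, top surface at z = 723 mm, supported by four 76×76 mm square legs, each inset 21 mm from the nearest pair of top edges, running from the floor.

B is an open storage box with external size 314×323×68 mm and wall thickness 14 mm (the base is also 14 mm thick). The base covers the whole footprint; the four walls stand on the base, with the y-facing walls full-width and the x-facing walls fitting between their inner faces.

The open box is on top of the table, centred.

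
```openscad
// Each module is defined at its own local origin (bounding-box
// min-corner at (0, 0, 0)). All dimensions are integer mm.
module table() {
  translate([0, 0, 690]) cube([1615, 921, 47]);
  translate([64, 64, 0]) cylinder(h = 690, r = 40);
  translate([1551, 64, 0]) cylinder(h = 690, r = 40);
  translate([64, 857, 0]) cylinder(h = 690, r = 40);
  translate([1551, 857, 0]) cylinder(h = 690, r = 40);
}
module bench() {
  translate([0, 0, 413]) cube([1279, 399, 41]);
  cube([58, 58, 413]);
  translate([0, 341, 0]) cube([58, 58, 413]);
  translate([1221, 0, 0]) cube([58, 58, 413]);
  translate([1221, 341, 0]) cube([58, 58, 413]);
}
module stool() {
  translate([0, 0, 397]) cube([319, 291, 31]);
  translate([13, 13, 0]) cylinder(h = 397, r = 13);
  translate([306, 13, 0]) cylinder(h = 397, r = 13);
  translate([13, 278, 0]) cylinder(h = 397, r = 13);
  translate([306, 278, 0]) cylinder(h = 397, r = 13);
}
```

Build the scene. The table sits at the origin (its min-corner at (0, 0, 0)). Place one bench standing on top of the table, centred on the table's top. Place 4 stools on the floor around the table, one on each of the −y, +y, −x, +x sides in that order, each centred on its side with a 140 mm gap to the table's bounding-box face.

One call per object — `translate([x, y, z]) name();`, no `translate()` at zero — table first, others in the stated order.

table();
translate([168, 261, 737]) bench();
translate([648, -431, 0]) stool();
translate([648, 1061, 0]) stool();
translate([-459, 315, 0]) stool();
translate([1755, 315, 0]) stool();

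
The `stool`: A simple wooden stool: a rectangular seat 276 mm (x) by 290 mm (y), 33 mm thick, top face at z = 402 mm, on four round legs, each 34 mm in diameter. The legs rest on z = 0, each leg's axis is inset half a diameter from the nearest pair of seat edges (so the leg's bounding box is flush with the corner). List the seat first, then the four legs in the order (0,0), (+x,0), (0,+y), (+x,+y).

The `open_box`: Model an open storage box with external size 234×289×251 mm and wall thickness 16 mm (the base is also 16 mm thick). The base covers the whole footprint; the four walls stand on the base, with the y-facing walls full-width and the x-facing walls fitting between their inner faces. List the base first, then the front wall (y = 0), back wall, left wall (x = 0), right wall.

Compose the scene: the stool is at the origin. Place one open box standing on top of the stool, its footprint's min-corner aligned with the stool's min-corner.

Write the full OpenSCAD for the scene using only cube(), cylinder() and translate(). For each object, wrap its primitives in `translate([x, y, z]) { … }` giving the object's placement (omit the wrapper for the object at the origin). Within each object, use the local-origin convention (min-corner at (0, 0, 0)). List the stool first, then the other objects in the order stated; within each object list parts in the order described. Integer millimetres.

translate([0, 0, 369]) cube([276, 290, 33]);
translate([17, 17, 0]) cylinder(h = 369, r = 17);
translate([259, 17, 0]) cylinder(h = 369, r = 17);
translate([17, 273, 0]) cylinder(h = 369, r = 17);
translate([259, 273, 0]) cylinder(h = 369, r = 17);
translate([0, 0, 402]) {
  cube([234, 289, 16]);
  translate([0, 0, 16]) cube([234, 16, 235]);
  translate([0, 273, 16]) cube([234, 16, 235]);
  translate([0, 16, 16]) cube([16, 257, 235]);
  translate([218, 16, 16]) cube([16, 257, 235]);
}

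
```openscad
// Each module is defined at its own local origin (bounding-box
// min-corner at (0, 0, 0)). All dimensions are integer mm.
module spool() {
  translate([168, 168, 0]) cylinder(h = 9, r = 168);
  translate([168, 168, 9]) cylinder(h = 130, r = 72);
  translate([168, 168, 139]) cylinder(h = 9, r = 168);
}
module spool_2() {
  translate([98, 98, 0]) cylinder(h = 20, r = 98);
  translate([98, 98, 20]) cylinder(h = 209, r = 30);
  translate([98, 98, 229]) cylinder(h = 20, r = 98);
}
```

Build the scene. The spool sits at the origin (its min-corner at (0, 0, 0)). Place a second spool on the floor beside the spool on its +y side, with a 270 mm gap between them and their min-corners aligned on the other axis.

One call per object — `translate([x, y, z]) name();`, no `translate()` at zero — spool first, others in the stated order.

spool();
translate([0, 606, 0]) spool_2();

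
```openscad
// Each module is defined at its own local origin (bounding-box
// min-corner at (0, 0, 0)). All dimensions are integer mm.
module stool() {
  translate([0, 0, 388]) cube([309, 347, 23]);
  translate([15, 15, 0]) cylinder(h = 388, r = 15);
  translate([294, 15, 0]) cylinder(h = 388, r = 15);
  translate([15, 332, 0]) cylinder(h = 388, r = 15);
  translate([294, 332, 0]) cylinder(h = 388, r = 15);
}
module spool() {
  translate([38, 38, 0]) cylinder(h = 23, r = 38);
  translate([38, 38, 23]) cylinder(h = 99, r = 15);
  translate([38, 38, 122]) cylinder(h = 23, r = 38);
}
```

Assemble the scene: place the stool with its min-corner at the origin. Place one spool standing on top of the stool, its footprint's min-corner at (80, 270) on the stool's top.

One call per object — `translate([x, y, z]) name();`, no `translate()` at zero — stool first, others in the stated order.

stool();
translate([80, 270, 411]) spool();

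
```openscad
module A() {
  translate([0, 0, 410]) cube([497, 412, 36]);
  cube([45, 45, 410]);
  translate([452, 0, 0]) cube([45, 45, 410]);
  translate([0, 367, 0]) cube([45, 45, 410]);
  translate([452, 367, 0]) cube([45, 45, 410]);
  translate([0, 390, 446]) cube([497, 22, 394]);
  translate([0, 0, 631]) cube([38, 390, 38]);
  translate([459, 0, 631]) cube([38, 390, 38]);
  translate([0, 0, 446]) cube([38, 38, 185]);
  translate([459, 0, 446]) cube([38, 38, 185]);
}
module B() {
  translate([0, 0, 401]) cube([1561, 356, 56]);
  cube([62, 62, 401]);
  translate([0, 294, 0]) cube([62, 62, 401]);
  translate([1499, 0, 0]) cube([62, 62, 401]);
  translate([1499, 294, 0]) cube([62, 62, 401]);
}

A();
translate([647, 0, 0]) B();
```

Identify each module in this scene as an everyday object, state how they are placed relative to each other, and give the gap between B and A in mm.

A is a chair. B is a bench. The bench is on the floor beside the chair on its +x side. The gap between the bench and the chair is 150 mm.

The bench's nearest face is 150 mm from the chair's +x face.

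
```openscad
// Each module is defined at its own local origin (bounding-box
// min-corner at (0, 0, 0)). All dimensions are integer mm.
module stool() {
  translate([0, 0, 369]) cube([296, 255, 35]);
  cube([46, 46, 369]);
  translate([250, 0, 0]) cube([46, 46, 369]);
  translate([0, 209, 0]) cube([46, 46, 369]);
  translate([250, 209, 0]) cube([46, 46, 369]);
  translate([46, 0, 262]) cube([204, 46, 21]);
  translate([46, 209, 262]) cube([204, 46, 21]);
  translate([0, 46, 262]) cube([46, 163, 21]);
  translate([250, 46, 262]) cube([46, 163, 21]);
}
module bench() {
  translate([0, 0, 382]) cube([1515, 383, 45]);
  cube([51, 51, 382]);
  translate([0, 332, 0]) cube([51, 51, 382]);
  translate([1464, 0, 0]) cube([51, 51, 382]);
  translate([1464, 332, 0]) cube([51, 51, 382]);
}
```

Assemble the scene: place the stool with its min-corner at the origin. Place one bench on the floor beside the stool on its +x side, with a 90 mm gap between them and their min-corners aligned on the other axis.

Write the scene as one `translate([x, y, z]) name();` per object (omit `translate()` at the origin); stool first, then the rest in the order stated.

stool();
translate([386, 0, 0]) bench();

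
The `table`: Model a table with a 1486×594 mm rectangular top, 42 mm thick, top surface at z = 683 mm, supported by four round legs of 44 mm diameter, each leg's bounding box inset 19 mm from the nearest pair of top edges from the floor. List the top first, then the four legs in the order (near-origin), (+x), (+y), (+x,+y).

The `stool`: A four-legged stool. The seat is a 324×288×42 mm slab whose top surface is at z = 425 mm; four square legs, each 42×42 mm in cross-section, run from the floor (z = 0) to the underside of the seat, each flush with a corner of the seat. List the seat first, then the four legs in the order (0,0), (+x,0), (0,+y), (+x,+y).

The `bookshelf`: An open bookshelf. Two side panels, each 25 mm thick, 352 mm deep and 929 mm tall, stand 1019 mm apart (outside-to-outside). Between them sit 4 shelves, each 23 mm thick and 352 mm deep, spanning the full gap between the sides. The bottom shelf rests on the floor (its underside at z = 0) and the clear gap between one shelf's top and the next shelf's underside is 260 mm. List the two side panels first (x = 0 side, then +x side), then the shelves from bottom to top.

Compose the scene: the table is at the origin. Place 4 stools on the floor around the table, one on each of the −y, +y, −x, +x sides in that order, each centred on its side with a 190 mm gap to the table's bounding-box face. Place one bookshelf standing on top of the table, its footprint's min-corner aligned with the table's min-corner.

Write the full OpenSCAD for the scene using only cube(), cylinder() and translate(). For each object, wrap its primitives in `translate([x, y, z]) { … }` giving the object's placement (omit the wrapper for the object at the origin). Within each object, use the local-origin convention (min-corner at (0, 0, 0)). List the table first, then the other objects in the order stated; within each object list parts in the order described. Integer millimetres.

translate([0, 0, 641]) cube([1486, 594, 42]);
translate([41, 41, 0]) cylinder(h = 641, r = 22);
translate([1445, 41, 0]) cylinder(h = 641, r = 22);
translate([41, 553, 0]) cylinder(h = 641, r = 22);
translate([1445, 553, 0]) cylinder(h = 641, r = 22);
translate([581, -478, 0]) {
  translate([0, 0, 383]) cube([324, 288, 42]);
  cube([42, 42, 383]);
  translate([282, 0, 0]) cube([42, 42, 383]);
  translate([0, 246, 0]) cube([42, 42, 383]);
  translate([282, 246, 0]) cube([42, 42, 383]);
}
translate([581, 784, 0]) {
  translate([0, 0, 383]) cube([324, 288, 42]);
  cube([42, 42, 383]);
  translate([282, 0, 0]) cube([42, 42, 383]);
  translate([0, 246, 0]) cube([42, 42, 383]);
  translate([282, 246, 0]) cube([42, 42, 383]);
}
translate([-514, 153, 0]) {
  translate([0, 0, 383]) cube([324, 288, 42]);
  cube([42, 42, 383]);
  translate([282, 0, 0]) cube([42, 42, 383]);
  translate([0, 246, 0]) cube([42, 42, 383]);
  translate([282, 246, 0]) cube([42, 42, 383]);
}
translate([1676, 153, 0]) {
  translate([0, 0, 383]) cube([324, 288, 42]);
  cube([42, 42, 383]);
  translate([282, 0, 0]) cube([42, 42, 383]);
  translate([0, 246, 0]) cube([42, 42, 383]);
  translate([282, 246, 0]) cube([42, 42, 383]);
}
translate([0, 0, 683]) {
  cube([25, 352, 929]);
  translate([994, 0, 0]) cube([25, 352, 929]);
  translate([25, 0, 0]) cube([969, 352, 23]);
  translate([25, 0, 283]) cube([969, 352, 23]);
  translate([25, 0, 566]) cube([969, 352, 23]);
  translate([25, 0, 849]) cube([969, 352, 23]);
}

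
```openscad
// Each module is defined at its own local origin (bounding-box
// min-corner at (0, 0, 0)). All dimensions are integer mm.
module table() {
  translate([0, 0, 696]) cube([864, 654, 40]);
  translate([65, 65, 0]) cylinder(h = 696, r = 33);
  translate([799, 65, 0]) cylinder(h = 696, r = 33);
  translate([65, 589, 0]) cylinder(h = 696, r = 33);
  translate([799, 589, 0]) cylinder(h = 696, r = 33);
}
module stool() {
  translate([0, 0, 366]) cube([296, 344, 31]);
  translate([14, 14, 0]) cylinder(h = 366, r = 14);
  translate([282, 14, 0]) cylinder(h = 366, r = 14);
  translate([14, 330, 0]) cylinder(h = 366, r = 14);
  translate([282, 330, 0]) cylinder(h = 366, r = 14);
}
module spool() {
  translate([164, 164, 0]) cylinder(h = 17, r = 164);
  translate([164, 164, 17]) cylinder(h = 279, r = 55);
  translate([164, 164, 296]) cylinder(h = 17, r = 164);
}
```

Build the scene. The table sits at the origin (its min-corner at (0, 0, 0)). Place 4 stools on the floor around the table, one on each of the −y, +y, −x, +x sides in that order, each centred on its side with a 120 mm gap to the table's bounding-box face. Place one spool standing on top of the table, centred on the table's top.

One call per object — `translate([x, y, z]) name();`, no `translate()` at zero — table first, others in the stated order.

table();
translate([284, -464, 0]) stool();
translate([284, 774, 0]) stool();
translate([-416, 155, 0]) stool();
translate([984, 155, 0]) stool();
translate([268, 163, 736]) spool();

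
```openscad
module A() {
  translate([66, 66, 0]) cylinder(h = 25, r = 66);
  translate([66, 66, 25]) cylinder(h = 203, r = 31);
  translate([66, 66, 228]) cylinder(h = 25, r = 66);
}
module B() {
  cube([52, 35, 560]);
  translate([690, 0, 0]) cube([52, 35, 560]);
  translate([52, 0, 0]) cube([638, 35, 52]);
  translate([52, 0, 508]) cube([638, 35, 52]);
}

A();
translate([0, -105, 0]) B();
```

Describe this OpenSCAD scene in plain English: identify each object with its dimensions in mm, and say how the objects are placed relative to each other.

A is a spool: two coaxial disc flanges of radius 66 mm and thickness 25 mm, joined by a core cylinder of radius 31 mm and height 203 mm. The lower flange rests on z = 0 and the three cylinders share a vertical axis.

B is a picture frame with a 638×456 mm rectangular opening (x by z) and a uniform 52 mm border on every side. Frame depth is 35 mm along y. It is built from two vertical stiles running the full outside height and two horizontal rails spanning the gap between the stiles.

The picture frame is on the floor beside the spool on its −y side.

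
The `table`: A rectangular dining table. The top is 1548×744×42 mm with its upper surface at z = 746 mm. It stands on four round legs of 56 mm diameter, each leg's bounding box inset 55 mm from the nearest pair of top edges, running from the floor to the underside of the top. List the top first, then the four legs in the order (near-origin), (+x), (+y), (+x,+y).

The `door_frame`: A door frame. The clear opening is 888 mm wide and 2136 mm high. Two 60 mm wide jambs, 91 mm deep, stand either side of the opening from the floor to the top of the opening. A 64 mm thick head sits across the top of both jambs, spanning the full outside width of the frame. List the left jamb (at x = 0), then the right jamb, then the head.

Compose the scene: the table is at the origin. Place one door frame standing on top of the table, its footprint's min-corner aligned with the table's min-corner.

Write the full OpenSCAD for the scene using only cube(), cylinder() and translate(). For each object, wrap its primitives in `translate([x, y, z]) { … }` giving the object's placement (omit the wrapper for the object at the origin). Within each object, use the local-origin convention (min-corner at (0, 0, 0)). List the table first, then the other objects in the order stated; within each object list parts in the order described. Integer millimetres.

translate([0, 0, 704]) cube([1548, 744, 42]);
translate([83, 83, 0]) cylinder(h = 704, r = 28);
translate([1465, 83, 0]) cylinder(h = 704, r = 28);
translate([83, 661, 0]) cylinder(h = 704, r = 28);
translate([1465, 661, 0]) cylinder(h = 704, r = 28);
translate([0, 0, 746]) {
  cube([60, 91, 2136]);
  translate([948, 0, 0]) cube([60, 91, 2136]);
  translate([0, 0, 2136]) cube([1008, 91, 64]);
}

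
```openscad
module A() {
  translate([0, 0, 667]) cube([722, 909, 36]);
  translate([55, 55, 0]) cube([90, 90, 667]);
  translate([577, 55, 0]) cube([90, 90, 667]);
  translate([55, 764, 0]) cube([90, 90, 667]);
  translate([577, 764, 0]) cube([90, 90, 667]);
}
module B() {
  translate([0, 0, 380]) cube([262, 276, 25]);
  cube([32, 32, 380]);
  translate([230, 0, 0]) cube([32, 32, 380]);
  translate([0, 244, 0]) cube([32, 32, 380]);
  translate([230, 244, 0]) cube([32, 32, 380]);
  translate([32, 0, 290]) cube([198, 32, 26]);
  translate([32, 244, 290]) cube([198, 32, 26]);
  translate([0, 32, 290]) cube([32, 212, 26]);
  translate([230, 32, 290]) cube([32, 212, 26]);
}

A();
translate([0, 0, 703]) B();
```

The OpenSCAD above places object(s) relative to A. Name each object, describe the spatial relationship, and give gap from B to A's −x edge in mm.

A is a table. B is a stool. The stool is on top of the table. The gap from the stool to the table's −x edge is 0 mm.

The stool's min-x is at 0; the table's min-x is 0; gap = 0 mm.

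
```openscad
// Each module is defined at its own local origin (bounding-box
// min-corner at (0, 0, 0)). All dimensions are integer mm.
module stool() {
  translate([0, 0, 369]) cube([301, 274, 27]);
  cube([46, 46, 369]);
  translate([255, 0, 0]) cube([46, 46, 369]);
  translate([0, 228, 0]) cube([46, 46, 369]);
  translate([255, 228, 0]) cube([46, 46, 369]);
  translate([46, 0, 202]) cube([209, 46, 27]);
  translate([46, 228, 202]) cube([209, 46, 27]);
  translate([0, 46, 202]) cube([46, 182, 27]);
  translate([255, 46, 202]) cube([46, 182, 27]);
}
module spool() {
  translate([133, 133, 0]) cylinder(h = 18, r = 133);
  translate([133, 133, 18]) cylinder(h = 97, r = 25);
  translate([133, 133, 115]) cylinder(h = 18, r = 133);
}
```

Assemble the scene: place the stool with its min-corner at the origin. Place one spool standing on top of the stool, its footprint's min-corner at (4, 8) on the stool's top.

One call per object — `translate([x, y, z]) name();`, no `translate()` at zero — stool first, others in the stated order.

stool();
translate([4, 8, 396]) spool();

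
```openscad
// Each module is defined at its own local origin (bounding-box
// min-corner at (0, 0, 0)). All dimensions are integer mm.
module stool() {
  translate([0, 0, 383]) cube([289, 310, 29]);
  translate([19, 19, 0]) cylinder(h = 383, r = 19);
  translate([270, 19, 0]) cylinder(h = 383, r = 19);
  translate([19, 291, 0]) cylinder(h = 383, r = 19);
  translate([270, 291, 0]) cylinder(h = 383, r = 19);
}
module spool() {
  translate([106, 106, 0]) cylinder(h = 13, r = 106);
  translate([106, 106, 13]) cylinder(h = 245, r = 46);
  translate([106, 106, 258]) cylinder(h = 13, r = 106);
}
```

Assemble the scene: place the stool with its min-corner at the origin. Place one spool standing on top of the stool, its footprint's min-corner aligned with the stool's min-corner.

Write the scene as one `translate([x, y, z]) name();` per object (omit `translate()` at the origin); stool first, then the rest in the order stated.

stool();
translate([0, 0, 412]) spool();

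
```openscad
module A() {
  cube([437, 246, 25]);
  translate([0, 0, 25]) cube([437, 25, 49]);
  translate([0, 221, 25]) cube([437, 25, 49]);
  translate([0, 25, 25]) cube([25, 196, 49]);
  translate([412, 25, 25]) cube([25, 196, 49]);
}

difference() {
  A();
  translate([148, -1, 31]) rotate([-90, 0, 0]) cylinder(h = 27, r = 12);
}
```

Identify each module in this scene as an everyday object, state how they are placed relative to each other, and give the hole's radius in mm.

A is an open box. The open box has a circular hole through its front wall. The hole's radius is 12 mm.

The subtracted cylinder has r = 12 mm.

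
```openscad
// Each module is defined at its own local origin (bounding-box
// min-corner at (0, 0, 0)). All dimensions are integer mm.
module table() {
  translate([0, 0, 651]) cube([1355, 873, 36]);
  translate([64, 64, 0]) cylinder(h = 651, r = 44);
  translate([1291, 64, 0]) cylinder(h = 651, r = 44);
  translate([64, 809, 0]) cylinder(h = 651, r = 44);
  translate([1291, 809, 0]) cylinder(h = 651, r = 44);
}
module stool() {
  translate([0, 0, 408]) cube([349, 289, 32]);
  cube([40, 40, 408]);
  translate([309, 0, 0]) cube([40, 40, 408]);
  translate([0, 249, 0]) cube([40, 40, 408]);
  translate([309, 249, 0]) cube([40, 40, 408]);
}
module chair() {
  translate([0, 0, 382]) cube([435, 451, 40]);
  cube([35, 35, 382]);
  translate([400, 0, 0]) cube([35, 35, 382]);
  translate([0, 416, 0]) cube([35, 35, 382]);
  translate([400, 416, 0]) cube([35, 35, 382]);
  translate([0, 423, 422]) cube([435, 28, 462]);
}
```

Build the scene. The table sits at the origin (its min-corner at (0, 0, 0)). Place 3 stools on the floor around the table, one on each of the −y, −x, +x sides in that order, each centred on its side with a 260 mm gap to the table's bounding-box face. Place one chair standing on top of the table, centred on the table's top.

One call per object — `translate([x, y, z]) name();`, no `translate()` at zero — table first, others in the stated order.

table();
translate([503, -549, 0]) stool();
translate([-609, 292, 0]) stool();
translate([1615, 292, 0]) stool();
translate([460, 211, 687]) chair();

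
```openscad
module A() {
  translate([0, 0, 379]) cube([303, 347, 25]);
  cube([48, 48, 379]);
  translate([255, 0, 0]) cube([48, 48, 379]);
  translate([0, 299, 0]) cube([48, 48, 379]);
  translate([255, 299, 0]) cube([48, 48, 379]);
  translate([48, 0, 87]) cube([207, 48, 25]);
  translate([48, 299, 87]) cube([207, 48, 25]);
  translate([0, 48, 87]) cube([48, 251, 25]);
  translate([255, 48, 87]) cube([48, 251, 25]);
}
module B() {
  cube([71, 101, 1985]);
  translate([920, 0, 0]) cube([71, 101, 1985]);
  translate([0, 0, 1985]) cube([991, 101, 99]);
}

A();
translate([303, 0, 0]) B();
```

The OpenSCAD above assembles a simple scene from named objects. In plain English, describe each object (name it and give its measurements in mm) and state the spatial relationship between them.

A is a four-legged stool. The seat is 303×347 mm, 25 mm thick, top at z = 404 mm. It stands on four square legs, each 48×48 mm in cross-section, from z = 0 to the seat underside, each flush with a corner of the seat. Four stretchers, 48 mm wide and 25 mm tall, connect adjacent legs with their undersides at z = 87 mm, each running between the inner faces of the legs it joins and aligned with the legs' outer faces on the other axis.

B is a rectangular door frame: two vertical jambs of 71×101 mm section, 1985 mm tall, with a clear opening 849 mm wide between their inner faces. A header 99 mm tall and 101 mm deep lies on top of the jambs and spans the full outside width.

The door frame is against the stool's +x side, with their −y faces flush.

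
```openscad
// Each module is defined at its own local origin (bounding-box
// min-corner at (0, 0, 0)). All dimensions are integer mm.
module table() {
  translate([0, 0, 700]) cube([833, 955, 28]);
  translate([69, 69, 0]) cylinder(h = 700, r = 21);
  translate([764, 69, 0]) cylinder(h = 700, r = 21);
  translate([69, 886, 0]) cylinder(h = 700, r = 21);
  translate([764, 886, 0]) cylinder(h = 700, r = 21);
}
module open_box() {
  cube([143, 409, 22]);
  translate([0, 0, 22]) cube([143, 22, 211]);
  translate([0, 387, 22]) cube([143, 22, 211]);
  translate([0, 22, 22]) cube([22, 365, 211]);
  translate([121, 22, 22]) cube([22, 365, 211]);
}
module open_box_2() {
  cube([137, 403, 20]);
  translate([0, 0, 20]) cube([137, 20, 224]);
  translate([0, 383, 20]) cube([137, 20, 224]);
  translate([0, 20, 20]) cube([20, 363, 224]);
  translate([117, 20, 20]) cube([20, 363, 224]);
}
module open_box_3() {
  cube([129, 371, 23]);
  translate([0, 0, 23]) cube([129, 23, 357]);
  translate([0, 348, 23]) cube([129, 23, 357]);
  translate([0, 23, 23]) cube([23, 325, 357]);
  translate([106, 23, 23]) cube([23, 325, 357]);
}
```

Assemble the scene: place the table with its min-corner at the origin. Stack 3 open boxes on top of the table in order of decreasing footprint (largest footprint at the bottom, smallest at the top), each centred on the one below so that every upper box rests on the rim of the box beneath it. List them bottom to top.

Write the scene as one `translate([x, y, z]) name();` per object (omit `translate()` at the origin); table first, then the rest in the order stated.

table();
translate([345, 273, 728]) open_box();
translate([348, 276, 961]) open_box_2();
translate([352, 292, 1205]) open_box_3();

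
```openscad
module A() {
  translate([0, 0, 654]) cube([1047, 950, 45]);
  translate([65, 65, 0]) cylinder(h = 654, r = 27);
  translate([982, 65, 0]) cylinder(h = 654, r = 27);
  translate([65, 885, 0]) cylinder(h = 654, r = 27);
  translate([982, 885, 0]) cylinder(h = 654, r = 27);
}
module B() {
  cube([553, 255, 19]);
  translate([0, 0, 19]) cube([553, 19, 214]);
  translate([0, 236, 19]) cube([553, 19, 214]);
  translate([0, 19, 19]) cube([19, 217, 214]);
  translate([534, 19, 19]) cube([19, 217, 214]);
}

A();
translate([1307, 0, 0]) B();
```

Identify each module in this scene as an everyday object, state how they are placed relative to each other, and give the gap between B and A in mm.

The open box's nearest face is 260 mm from the table's +x face.

A is a table. B is an open box. The open box is on the floor beside the table on its +x side. The gap between the open box and the table is 260 mm.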